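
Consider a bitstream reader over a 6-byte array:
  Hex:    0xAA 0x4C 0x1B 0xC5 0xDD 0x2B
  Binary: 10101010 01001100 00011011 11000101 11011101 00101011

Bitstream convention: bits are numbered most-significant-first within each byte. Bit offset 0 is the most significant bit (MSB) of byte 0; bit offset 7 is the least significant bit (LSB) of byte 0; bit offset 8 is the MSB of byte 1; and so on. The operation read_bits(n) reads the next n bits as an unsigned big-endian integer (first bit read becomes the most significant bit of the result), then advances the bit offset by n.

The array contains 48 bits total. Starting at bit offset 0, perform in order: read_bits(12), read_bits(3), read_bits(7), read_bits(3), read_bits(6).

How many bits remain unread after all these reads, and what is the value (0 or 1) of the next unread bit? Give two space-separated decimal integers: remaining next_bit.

Read 1: bits[0:12] width=12 -> value=2724 (bin 101010100100); offset now 12 = byte 1 bit 4; 36 bits remain
Read 2: bits[12:15] width=3 -> value=6 (bin 110); offset now 15 = byte 1 bit 7; 33 bits remain
Read 3: bits[15:22] width=7 -> value=6 (bin 0000110); offset now 22 = byte 2 bit 6; 26 bits remain
Read 4: bits[22:25] width=3 -> value=7 (bin 111); offset now 25 = byte 3 bit 1; 23 bits remain
Read 5: bits[25:31] width=6 -> value=34 (bin 100010); offset now 31 = byte 3 bit 7; 17 bits remain

Answer: 17 1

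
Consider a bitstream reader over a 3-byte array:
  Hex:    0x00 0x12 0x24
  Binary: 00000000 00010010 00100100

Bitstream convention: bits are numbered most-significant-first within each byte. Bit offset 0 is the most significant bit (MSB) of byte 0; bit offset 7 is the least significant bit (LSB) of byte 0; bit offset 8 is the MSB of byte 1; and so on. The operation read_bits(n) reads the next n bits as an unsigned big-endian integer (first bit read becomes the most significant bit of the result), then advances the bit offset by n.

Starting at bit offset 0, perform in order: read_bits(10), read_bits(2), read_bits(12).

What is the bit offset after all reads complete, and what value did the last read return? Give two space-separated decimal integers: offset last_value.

Read 1: bits[0:10] width=10 -> value=0 (bin 0000000000); offset now 10 = byte 1 bit 2; 14 bits remain
Read 2: bits[10:12] width=2 -> value=1 (bin 01); offset now 12 = byte 1 bit 4; 12 bits remain
Read 3: bits[12:24] width=12 -> value=548 (bin 001000100100); offset now 24 = byte 3 bit 0; 0 bits remain

Answer: 24 548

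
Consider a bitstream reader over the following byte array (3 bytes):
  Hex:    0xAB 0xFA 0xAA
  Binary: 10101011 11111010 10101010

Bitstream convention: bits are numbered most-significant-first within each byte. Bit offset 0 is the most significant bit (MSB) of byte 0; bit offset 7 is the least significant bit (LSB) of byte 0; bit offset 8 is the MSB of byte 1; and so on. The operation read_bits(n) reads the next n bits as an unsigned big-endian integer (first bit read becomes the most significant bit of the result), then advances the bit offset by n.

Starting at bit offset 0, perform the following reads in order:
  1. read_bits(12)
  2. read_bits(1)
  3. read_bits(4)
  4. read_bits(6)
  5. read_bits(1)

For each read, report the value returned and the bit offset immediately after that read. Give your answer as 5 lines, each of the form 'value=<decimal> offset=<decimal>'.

Read 1: bits[0:12] width=12 -> value=2751 (bin 101010111111); offset now 12 = byte 1 bit 4; 12 bits remain
Read 2: bits[12:13] width=1 -> value=1 (bin 1); offset now 13 = byte 1 bit 5; 11 bits remain
Read 3: bits[13:17] width=4 -> value=5 (bin 0101); offset now 17 = byte 2 bit 1; 7 bits remain
Read 4: bits[17:23] width=6 -> value=21 (bin 010101); offset now 23 = byte 2 bit 7; 1 bits remain
Read 5: bits[23:24] width=1 -> value=0 (bin 0); offset now 24 = byte 3 bit 0; 0 bits remain

Answer: value=2751 offset=12
value=1 offset=13
value=5 offset=17
value=21 offset=23
value=0 offset=24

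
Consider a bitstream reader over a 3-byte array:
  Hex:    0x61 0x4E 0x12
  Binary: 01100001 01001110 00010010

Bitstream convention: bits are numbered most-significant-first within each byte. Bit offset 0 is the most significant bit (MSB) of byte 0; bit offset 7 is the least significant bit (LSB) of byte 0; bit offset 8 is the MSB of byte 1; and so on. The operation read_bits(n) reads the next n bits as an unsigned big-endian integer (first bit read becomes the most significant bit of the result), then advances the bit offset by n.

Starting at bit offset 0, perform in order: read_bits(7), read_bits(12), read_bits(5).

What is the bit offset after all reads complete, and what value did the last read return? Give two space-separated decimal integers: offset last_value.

Read 1: bits[0:7] width=7 -> value=48 (bin 0110000); offset now 7 = byte 0 bit 7; 17 bits remain
Read 2: bits[7:19] width=12 -> value=2672 (bin 101001110000); offset now 19 = byte 2 bit 3; 5 bits remain
Read 3: bits[19:24] width=5 -> value=18 (bin 10010); offset now 24 = byte 3 bit 0; 0 bits remain

Answer: 24 18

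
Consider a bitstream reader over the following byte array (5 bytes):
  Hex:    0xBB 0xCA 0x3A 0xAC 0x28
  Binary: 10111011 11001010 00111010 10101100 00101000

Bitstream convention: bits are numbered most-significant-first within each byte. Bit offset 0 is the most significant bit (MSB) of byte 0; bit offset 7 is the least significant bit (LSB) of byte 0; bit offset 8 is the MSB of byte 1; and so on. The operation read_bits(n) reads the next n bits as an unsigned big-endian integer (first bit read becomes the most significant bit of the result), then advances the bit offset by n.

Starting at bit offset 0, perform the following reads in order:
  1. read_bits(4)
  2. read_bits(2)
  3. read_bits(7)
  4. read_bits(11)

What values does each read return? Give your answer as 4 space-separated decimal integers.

Answer: 11 2 121 570

Derivation:
Read 1: bits[0:4] width=4 -> value=11 (bin 1011); offset now 4 = byte 0 bit 4; 36 bits remain
Read 2: bits[4:6] width=2 -> value=2 (bin 10); offset now 6 = byte 0 bit 6; 34 bits remain
Read 3: bits[6:13] width=7 -> value=121 (bin 1111001); offset now 13 = byte 1 bit 5; 27 bits remain
Read 4: bits[13:24] width=11 -> value=570 (bin 01000111010); offset now 24 = byte 3 bit 0; 16 bits remain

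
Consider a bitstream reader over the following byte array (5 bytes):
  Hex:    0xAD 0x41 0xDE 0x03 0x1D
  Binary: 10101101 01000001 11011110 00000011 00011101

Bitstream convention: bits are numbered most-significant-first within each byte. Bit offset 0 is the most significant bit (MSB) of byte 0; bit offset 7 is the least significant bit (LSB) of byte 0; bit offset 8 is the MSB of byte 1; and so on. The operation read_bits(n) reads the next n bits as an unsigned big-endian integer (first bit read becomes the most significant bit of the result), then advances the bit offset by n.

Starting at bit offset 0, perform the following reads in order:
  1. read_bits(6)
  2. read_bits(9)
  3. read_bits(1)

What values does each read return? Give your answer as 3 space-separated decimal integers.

Read 1: bits[0:6] width=6 -> value=43 (bin 101011); offset now 6 = byte 0 bit 6; 34 bits remain
Read 2: bits[6:15] width=9 -> value=160 (bin 010100000); offset now 15 = byte 1 bit 7; 25 bits remain
Read 3: bits[15:16] width=1 -> value=1 (bin 1); offset now 16 = byte 2 bit 0; 24 bits remain

Answer: 43 160 1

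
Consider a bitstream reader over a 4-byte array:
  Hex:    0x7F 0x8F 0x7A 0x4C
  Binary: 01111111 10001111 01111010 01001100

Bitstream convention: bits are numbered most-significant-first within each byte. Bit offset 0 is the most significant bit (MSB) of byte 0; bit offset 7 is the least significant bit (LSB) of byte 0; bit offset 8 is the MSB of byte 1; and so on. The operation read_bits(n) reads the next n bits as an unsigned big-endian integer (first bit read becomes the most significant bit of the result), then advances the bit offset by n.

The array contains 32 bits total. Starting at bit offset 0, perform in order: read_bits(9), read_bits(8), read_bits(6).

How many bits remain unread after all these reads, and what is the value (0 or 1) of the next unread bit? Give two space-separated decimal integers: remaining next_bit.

Answer: 9 0

Derivation:
Read 1: bits[0:9] width=9 -> value=255 (bin 011111111); offset now 9 = byte 1 bit 1; 23 bits remain
Read 2: bits[9:17] width=8 -> value=30 (bin 00011110); offset now 17 = byte 2 bit 1; 15 bits remain
Read 3: bits[17:23] width=6 -> value=61 (bin 111101); offset now 23 = byte 2 bit 7; 9 bits remain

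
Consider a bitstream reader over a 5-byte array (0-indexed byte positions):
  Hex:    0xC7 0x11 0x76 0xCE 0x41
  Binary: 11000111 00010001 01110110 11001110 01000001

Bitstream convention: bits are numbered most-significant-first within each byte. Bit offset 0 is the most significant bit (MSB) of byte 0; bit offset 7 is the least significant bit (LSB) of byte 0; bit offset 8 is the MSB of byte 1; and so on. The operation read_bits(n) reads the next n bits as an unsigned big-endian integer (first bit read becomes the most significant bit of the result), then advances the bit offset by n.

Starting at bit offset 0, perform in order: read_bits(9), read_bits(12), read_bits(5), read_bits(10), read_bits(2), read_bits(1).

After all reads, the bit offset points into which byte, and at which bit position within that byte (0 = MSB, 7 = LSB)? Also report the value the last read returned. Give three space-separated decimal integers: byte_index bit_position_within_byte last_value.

Answer: 4 7 0

Derivation:
Read 1: bits[0:9] width=9 -> value=398 (bin 110001110); offset now 9 = byte 1 bit 1; 31 bits remain
Read 2: bits[9:21] width=12 -> value=558 (bin 001000101110); offset now 21 = byte 2 bit 5; 19 bits remain
Read 3: bits[21:26] width=5 -> value=27 (bin 11011); offset now 26 = byte 3 bit 2; 14 bits remain
Read 4: bits[26:36] width=10 -> value=228 (bin 0011100100); offset now 36 = byte 4 bit 4; 4 bits remain
Read 5: bits[36:38] width=2 -> value=0 (bin 00); offset now 38 = byte 4 bit 6; 2 bits remain
Read 6: bits[38:39] width=1 -> value=0 (bin 0); offset now 39 = byte 4 bit 7; 1 bits remain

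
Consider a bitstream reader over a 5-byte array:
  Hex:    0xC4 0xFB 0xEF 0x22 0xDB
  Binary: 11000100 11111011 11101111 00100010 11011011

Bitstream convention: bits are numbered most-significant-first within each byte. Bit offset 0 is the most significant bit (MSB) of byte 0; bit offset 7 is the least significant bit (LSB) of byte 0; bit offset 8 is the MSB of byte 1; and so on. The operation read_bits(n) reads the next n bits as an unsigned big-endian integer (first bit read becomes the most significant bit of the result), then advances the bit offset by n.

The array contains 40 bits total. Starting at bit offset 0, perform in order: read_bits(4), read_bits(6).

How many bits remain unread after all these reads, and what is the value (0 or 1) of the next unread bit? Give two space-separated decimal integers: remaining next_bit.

Answer: 30 1

Derivation:
Read 1: bits[0:4] width=4 -> value=12 (bin 1100); offset now 4 = byte 0 bit 4; 36 bits remain
Read 2: bits[4:10] width=6 -> value=19 (bin 010011); offset now 10 = byte 1 bit 2; 30 bits remain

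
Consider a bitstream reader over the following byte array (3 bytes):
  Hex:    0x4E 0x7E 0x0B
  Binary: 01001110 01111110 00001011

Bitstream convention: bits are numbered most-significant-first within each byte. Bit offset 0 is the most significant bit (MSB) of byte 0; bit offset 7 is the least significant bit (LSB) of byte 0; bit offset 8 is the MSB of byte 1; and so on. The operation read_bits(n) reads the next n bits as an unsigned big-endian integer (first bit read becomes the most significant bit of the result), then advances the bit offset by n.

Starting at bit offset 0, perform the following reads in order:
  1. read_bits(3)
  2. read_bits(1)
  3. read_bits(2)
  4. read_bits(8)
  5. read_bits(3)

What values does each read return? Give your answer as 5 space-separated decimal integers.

Answer: 2 0 3 159 4

Derivation:
Read 1: bits[0:3] width=3 -> value=2 (bin 010); offset now 3 = byte 0 bit 3; 21 bits remain
Read 2: bits[3:4] width=1 -> value=0 (bin 0); offset now 4 = byte 0 bit 4; 20 bits remain
Read 3: bits[4:6] width=2 -> value=3 (bin 11); offset now 6 = byte 0 bit 6; 18 bits remain
Read 4: bits[6:14] width=8 -> value=159 (bin 10011111); offset now 14 = byte 1 bit 6; 10 bits remain
Read 5: bits[14:17] width=3 -> value=4 (bin 100); offset now 17 = byte 2 bit 1; 7 bits remain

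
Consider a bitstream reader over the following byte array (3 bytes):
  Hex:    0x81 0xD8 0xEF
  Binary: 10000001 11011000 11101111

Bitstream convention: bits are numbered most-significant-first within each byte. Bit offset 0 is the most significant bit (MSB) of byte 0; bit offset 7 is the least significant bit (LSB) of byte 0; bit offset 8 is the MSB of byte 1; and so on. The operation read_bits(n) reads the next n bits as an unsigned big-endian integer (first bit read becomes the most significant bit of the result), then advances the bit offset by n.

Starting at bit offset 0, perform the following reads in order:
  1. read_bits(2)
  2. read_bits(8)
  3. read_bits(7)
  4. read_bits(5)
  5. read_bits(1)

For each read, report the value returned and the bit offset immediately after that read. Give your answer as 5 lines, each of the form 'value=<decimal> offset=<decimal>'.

Answer: value=2 offset=2
value=7 offset=10
value=49 offset=17
value=27 offset=22
value=1 offset=23

Derivation:
Read 1: bits[0:2] width=2 -> value=2 (bin 10); offset now 2 = byte 0 bit 2; 22 bits remain
Read 2: bits[2:10] width=8 -> value=7 (bin 00000111); offset now 10 = byte 1 bit 2; 14 bits remain
Read 3: bits[10:17] width=7 -> value=49 (bin 0110001); offset now 17 = byte 2 bit 1; 7 bits remain
Read 4: bits[17:22] width=5 -> value=27 (bin 11011); offset now 22 = byte 2 bit 6; 2 bits remain
Read 5: bits[22:23] width=1 -> value=1 (bin 1); offset now 23 = byte 2 bit 7; 1 bits remain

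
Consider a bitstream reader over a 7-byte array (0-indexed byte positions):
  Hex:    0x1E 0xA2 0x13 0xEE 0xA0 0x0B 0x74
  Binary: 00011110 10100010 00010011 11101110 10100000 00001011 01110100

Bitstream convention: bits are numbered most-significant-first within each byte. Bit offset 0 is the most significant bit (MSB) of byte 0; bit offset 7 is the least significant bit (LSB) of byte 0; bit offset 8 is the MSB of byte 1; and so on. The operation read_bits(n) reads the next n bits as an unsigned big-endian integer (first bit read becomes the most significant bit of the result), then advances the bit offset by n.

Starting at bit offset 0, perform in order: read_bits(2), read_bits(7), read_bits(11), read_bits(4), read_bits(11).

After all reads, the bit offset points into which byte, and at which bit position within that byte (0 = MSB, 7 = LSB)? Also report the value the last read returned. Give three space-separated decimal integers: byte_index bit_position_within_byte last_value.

Answer: 4 3 1909

Derivation:
Read 1: bits[0:2] width=2 -> value=0 (bin 00); offset now 2 = byte 0 bit 2; 54 bits remain
Read 2: bits[2:9] width=7 -> value=61 (bin 0111101); offset now 9 = byte 1 bit 1; 47 bits remain
Read 3: bits[9:20] width=11 -> value=545 (bin 01000100001); offset now 20 = byte 2 bit 4; 36 bits remain
Read 4: bits[20:24] width=4 -> value=3 (bin 0011); offset now 24 = byte 3 bit 0; 32 bits remain
Read 5: bits[24:35] width=11 -> value=1909 (bin 11101110101); offset now 35 = byte 4 bit 3; 21 bits remain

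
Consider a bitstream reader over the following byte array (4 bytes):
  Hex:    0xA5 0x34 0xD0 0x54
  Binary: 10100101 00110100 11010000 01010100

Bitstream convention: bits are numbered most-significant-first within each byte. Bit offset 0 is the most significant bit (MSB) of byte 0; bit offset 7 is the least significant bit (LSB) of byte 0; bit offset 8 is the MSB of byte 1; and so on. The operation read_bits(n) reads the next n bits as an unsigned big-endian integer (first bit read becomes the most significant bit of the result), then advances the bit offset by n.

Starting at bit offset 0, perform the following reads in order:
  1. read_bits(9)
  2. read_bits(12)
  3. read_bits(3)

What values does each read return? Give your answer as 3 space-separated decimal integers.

Answer: 330 1690 0

Derivation:
Read 1: bits[0:9] width=9 -> value=330 (bin 101001010); offset now 9 = byte 1 bit 1; 23 bits remain
Read 2: bits[9:21] width=12 -> value=1690 (bin 011010011010); offset now 21 = byte 2 bit 5; 11 bits remain
Read 3: bits[21:24] width=3 -> value=0 (bin 000); offset now 24 = byte 3 bit 0; 8 bits remain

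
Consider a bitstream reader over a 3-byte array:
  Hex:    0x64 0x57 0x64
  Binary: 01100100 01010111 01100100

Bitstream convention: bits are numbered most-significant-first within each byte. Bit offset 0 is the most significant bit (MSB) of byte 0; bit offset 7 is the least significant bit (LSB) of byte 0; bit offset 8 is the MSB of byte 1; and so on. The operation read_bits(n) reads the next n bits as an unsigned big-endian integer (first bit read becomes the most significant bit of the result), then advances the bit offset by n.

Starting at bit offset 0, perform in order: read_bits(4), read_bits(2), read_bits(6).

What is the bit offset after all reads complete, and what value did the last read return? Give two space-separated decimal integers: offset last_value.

Answer: 12 5

Derivation:
Read 1: bits[0:4] width=4 -> value=6 (bin 0110); offset now 4 = byte 0 bit 4; 20 bits remain
Read 2: bits[4:6] width=2 -> value=1 (bin 01); offset now 6 = byte 0 bit 6; 18 bits remain
Read 3: bits[6:12] width=6 -> value=5 (bin 000101); offset now 12 = byte 1 bit 4; 12 bits remain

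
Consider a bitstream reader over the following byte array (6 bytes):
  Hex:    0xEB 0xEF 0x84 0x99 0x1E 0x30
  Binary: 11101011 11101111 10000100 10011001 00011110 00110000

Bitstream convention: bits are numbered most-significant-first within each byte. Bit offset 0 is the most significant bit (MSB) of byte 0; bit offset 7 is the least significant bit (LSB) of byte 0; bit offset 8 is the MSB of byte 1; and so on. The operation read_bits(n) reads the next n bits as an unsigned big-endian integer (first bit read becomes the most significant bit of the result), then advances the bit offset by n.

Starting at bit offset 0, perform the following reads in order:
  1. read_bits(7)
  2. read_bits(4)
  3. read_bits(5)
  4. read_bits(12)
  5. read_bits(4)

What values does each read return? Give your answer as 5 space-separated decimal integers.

Answer: 117 15 15 2121 9

Derivation:
Read 1: bits[0:7] width=7 -> value=117 (bin 1110101); offset now 7 = byte 0 bit 7; 41 bits remain
Read 2: bits[7:11] width=4 -> value=15 (bin 1111); offset now 11 = byte 1 bit 3; 37 bits remain
Read 3: bits[11:16] width=5 -> value=15 (bin 01111); offset now 16 = byte 2 bit 0; 32 bits remain
Read 4: bits[16:28] width=12 -> value=2121 (bin 100001001001); offset now 28 = byte 3 bit 4; 20 bits remain
Read 5: bits[28:32] width=4 -> value=9 (bin 1001); offset now 32 = byte 4 bit 0; 16 bits remain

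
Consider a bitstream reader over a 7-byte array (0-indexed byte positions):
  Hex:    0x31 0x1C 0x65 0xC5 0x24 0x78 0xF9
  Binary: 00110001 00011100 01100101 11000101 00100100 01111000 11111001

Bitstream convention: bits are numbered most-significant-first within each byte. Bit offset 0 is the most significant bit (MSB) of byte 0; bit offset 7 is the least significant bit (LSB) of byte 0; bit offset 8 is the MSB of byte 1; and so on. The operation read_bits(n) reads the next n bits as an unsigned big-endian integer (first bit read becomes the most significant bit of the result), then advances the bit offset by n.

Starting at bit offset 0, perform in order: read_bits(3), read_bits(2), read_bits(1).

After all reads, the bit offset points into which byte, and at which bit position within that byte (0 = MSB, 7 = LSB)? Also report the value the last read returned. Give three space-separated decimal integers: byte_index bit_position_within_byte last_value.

Read 1: bits[0:3] width=3 -> value=1 (bin 001); offset now 3 = byte 0 bit 3; 53 bits remain
Read 2: bits[3:5] width=2 -> value=2 (bin 10); offset now 5 = byte 0 bit 5; 51 bits remain
Read 3: bits[5:6] width=1 -> value=0 (bin 0); offset now 6 = byte 0 bit 6; 50 bits remain

Answer: 0 6 0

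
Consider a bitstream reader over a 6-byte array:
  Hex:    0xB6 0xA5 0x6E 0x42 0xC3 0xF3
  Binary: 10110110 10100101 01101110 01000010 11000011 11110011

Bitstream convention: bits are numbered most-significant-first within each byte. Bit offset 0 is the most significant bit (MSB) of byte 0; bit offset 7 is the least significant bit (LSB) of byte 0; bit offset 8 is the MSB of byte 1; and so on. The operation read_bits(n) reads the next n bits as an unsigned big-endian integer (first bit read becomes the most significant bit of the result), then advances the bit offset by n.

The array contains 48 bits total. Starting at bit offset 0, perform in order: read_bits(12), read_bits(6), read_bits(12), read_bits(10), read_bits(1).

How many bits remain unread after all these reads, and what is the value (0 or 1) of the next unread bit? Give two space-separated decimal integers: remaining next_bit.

Read 1: bits[0:12] width=12 -> value=2922 (bin 101101101010); offset now 12 = byte 1 bit 4; 36 bits remain
Read 2: bits[12:18] width=6 -> value=21 (bin 010101); offset now 18 = byte 2 bit 2; 30 bits remain
Read 3: bits[18:30] width=12 -> value=2960 (bin 101110010000); offset now 30 = byte 3 bit 6; 18 bits remain
Read 4: bits[30:40] width=10 -> value=707 (bin 1011000011); offset now 40 = byte 5 bit 0; 8 bits remain
Read 5: bits[40:41] width=1 -> value=1 (bin 1); offset now 41 = byte 5 bit 1; 7 bits remain

Answer: 7 1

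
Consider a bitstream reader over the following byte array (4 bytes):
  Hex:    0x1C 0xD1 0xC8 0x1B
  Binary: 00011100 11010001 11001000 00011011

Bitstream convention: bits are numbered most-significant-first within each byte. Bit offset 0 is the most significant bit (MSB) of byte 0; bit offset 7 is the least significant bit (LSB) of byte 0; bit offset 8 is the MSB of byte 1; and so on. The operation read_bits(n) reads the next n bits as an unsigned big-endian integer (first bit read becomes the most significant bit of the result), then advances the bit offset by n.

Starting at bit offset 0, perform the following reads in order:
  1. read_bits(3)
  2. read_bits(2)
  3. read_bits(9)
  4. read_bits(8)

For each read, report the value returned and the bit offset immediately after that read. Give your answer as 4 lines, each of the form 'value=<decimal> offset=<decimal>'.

Answer: value=0 offset=3
value=3 offset=5
value=308 offset=14
value=114 offset=22

Derivation:
Read 1: bits[0:3] width=3 -> value=0 (bin 000); offset now 3 = byte 0 bit 3; 29 bits remain
Read 2: bits[3:5] width=2 -> value=3 (bin 11); offset now 5 = byte 0 bit 5; 27 bits remain
Read 3: bits[5:14] width=9 -> value=308 (bin 100110100); offset now 14 = byte 1 bit 6; 18 bits remain
Read 4: bits[14:22] width=8 -> value=114 (bin 01110010); offset now 22 = byte 2 bit 6; 10 bits remain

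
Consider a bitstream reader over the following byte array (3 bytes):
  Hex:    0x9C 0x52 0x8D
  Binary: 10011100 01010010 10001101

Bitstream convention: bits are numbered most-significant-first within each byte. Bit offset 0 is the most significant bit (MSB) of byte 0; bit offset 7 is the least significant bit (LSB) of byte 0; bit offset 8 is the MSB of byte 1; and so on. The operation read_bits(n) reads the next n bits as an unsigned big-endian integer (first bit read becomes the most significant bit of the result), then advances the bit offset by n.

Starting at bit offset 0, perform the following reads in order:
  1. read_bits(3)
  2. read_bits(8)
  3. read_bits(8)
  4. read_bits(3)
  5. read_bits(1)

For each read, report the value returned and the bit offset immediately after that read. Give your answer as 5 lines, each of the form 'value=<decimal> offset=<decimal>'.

Read 1: bits[0:3] width=3 -> value=4 (bin 100); offset now 3 = byte 0 bit 3; 21 bits remain
Read 2: bits[3:11] width=8 -> value=226 (bin 11100010); offset now 11 = byte 1 bit 3; 13 bits remain
Read 3: bits[11:19] width=8 -> value=148 (bin 10010100); offset now 19 = byte 2 bit 3; 5 bits remain
Read 4: bits[19:22] width=3 -> value=3 (bin 011); offset now 22 = byte 2 bit 6; 2 bits remain
Read 5: bits[22:23] width=1 -> value=0 (bin 0); offset now 23 = byte 2 bit 7; 1 bits remain

Answer: value=4 offset=3
value=226 offset=11
value=148 offset=19
value=3 offset=22
value=0 offset=23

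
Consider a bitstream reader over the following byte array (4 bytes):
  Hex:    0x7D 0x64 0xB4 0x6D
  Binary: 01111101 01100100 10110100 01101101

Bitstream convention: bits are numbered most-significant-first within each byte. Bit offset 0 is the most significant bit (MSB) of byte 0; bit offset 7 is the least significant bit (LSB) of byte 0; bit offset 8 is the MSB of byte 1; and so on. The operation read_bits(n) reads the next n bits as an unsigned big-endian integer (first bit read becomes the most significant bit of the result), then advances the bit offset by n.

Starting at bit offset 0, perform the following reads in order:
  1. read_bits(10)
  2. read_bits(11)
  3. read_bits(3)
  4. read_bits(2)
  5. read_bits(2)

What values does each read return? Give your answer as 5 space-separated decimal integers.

Answer: 501 1174 4 1 2

Derivation:
Read 1: bits[0:10] width=10 -> value=501 (bin 0111110101); offset now 10 = byte 1 bit 2; 22 bits remain
Read 2: bits[10:21] width=11 -> value=1174 (bin 10010010110); offset now 21 = byte 2 bit 5; 11 bits remain
Read 3: bits[21:24] width=3 -> value=4 (bin 100); offset now 24 = byte 3 bit 0; 8 bits remain
Read 4: bits[24:26] width=2 -> value=1 (bin 01); offset now 26 = byte 3 bit 2; 6 bits remain
Read 5: bits[26:28] width=2 -> value=2 (bin 10); offset now 28 = byte 3 bit 4; 4 bits remain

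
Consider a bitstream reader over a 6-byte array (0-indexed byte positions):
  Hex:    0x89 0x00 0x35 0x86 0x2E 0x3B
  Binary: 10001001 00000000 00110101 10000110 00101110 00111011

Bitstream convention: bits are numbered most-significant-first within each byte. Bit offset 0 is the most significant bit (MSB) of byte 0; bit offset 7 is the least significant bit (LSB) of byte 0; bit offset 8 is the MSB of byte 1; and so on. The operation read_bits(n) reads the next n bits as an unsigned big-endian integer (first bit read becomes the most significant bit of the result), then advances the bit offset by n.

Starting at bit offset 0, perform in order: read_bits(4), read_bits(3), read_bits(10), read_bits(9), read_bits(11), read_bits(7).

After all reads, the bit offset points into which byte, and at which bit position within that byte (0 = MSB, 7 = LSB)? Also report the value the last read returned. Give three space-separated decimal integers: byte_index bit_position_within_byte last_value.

Answer: 5 4 99

Derivation:
Read 1: bits[0:4] width=4 -> value=8 (bin 1000); offset now 4 = byte 0 bit 4; 44 bits remain
Read 2: bits[4:7] width=3 -> value=4 (bin 100); offset now 7 = byte 0 bit 7; 41 bits remain
Read 3: bits[7:17] width=10 -> value=512 (bin 1000000000); offset now 17 = byte 2 bit 1; 31 bits remain
Read 4: bits[17:26] width=9 -> value=214 (bin 011010110); offset now 26 = byte 3 bit 2; 22 bits remain
Read 5: bits[26:37] width=11 -> value=197 (bin 00011000101); offset now 37 = byte 4 bit 5; 11 bits remain
Read 6: bits[37:44] width=7 -> value=99 (bin 1100011); offset now 44 = byte 5 bit 4; 4 bits remain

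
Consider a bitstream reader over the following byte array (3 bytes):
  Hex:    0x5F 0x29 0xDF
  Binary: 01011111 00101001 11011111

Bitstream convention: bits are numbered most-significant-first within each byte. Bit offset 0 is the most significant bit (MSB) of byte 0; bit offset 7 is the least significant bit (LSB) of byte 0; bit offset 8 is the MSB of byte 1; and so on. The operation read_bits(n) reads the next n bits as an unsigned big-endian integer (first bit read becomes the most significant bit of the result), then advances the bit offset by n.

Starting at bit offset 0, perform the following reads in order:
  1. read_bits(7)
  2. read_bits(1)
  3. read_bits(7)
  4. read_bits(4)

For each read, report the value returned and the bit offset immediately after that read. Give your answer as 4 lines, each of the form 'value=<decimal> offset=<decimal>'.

Answer: value=47 offset=7
value=1 offset=8
value=20 offset=15
value=14 offset=19

Derivation:
Read 1: bits[0:7] width=7 -> value=47 (bin 0101111); offset now 7 = byte 0 bit 7; 17 bits remain
Read 2: bits[7:8] width=1 -> value=1 (bin 1); offset now 8 = byte 1 bit 0; 16 bits remain
Read 3: bits[8:15] width=7 -> value=20 (bin 0010100); offset now 15 = byte 1 bit 7; 9 bits remain
Read 4: bits[15:19] width=4 -> value=14 (bin 1110); offset now 19 = byte 2 bit 3; 5 bits remain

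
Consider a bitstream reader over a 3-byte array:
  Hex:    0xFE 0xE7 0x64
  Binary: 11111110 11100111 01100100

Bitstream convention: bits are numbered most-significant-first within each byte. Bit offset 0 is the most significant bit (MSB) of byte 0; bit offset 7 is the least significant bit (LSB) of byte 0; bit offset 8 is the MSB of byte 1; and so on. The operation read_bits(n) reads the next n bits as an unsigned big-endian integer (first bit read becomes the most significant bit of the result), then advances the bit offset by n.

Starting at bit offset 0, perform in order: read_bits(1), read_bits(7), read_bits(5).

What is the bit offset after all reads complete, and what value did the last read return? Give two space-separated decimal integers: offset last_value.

Read 1: bits[0:1] width=1 -> value=1 (bin 1); offset now 1 = byte 0 bit 1; 23 bits remain
Read 2: bits[1:8] width=7 -> value=126 (bin 1111110); offset now 8 = byte 1 bit 0; 16 bits remain
Read 3: bits[8:13] width=5 -> value=28 (bin 11100); offset now 13 = byte 1 bit 5; 11 bits remain

Answer: 13 28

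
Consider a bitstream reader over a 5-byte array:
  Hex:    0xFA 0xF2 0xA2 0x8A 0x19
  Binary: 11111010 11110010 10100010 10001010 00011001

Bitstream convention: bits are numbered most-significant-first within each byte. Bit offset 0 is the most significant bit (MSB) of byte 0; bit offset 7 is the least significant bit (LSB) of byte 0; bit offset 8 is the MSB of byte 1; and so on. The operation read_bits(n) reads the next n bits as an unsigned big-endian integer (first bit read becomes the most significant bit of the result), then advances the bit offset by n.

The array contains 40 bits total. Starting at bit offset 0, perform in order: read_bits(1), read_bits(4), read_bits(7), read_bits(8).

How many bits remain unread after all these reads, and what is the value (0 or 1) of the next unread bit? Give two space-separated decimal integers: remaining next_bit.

Answer: 20 0

Derivation:
Read 1: bits[0:1] width=1 -> value=1 (bin 1); offset now 1 = byte 0 bit 1; 39 bits remain
Read 2: bits[1:5] width=4 -> value=15 (bin 1111); offset now 5 = byte 0 bit 5; 35 bits remain
Read 3: bits[5:12] width=7 -> value=47 (bin 0101111); offset now 12 = byte 1 bit 4; 28 bits remain
Read 4: bits[12:20] width=8 -> value=42 (bin 00101010); offset now 20 = byte 2 bit 4; 20 bits remain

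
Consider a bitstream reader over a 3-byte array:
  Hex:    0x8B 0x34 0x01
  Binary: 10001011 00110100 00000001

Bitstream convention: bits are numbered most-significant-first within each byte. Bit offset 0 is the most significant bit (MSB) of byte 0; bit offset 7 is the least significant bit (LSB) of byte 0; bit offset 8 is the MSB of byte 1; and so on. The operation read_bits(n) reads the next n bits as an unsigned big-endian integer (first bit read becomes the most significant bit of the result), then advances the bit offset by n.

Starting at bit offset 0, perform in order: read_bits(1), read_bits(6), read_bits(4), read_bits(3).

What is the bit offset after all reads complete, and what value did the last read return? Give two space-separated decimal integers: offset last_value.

Read 1: bits[0:1] width=1 -> value=1 (bin 1); offset now 1 = byte 0 bit 1; 23 bits remain
Read 2: bits[1:7] width=6 -> value=5 (bin 000101); offset now 7 = byte 0 bit 7; 17 bits remain
Read 3: bits[7:11] width=4 -> value=9 (bin 1001); offset now 11 = byte 1 bit 3; 13 bits remain
Read 4: bits[11:14] width=3 -> value=5 (bin 101); offset now 14 = byte 1 bit 6; 10 bits remain

Answer: 14 5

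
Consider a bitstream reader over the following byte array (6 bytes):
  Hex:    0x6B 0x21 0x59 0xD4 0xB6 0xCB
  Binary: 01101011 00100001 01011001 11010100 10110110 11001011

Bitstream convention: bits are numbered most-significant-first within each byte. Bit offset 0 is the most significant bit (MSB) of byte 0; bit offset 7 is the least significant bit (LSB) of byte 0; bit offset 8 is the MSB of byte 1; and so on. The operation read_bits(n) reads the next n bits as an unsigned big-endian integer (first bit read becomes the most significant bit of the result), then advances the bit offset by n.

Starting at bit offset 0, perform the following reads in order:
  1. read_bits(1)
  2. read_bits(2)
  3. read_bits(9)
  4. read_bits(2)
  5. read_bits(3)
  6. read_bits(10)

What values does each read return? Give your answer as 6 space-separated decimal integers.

Read 1: bits[0:1] width=1 -> value=0 (bin 0); offset now 1 = byte 0 bit 1; 47 bits remain
Read 2: bits[1:3] width=2 -> value=3 (bin 11); offset now 3 = byte 0 bit 3; 45 bits remain
Read 3: bits[3:12] width=9 -> value=178 (bin 010110010); offset now 12 = byte 1 bit 4; 36 bits remain
Read 4: bits[12:14] width=2 -> value=0 (bin 00); offset now 14 = byte 1 bit 6; 34 bits remain
Read 5: bits[14:17] width=3 -> value=2 (bin 010); offset now 17 = byte 2 bit 1; 31 bits remain
Read 6: bits[17:27] width=10 -> value=718 (bin 1011001110); offset now 27 = byte 3 bit 3; 21 bits remain

Answer: 0 3 178 0 2 718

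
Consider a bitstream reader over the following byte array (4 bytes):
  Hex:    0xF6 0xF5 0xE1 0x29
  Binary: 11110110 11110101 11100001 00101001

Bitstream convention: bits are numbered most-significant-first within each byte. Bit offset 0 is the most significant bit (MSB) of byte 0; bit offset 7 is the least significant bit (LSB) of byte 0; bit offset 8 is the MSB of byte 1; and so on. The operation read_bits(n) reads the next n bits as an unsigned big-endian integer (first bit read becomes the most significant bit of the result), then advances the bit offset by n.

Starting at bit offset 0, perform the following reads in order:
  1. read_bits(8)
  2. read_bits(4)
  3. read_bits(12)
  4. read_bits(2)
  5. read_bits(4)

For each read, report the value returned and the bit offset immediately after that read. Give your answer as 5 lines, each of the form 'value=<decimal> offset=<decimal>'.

Read 1: bits[0:8] width=8 -> value=246 (bin 11110110); offset now 8 = byte 1 bit 0; 24 bits remain
Read 2: bits[8:12] width=4 -> value=15 (bin 1111); offset now 12 = byte 1 bit 4; 20 bits remain
Read 3: bits[12:24] width=12 -> value=1505 (bin 010111100001); offset now 24 = byte 3 bit 0; 8 bits remain
Read 4: bits[24:26] width=2 -> value=0 (bin 00); offset now 26 = byte 3 bit 2; 6 bits remain
Read 5: bits[26:30] width=4 -> value=10 (bin 1010); offset now 30 = byte 3 bit 6; 2 bits remain

Answer: value=246 offset=8
value=15 offset=12
value=1505 offset=24
value=0 offset=26
value=10 offset=30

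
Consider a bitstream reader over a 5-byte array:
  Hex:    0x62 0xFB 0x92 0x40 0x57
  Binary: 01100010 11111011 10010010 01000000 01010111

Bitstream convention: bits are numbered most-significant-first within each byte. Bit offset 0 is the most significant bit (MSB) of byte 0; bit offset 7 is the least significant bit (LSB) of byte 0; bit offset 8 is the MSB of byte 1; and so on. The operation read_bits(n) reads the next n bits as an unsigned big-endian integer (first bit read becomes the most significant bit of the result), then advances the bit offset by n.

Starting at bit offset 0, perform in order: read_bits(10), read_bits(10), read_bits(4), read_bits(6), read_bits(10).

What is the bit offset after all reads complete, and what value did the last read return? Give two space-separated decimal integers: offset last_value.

Read 1: bits[0:10] width=10 -> value=395 (bin 0110001011); offset now 10 = byte 1 bit 2; 30 bits remain
Read 2: bits[10:20] width=10 -> value=953 (bin 1110111001); offset now 20 = byte 2 bit 4; 20 bits remain
Read 3: bits[20:24] width=4 -> value=2 (bin 0010); offset now 24 = byte 3 bit 0; 16 bits remain
Read 4: bits[24:30] width=6 -> value=16 (bin 010000); offset now 30 = byte 3 bit 6; 10 bits remain
Read 5: bits[30:40] width=10 -> value=87 (bin 0001010111); offset now 40 = byte 5 bit 0; 0 bits remain

Answer: 40 87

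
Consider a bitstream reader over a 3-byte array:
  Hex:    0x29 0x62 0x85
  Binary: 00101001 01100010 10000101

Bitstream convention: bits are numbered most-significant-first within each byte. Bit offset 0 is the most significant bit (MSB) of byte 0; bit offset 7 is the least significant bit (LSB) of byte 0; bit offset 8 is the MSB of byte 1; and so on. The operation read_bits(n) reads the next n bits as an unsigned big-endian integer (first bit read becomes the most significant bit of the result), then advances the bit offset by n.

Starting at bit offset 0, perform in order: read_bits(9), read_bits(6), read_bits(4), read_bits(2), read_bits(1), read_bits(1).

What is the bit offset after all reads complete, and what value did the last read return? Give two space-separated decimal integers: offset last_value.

Read 1: bits[0:9] width=9 -> value=82 (bin 001010010); offset now 9 = byte 1 bit 1; 15 bits remain
Read 2: bits[9:15] width=6 -> value=49 (bin 110001); offset now 15 = byte 1 bit 7; 9 bits remain
Read 3: bits[15:19] width=4 -> value=4 (bin 0100); offset now 19 = byte 2 bit 3; 5 bits remain
Read 4: bits[19:21] width=2 -> value=0 (bin 00); offset now 21 = byte 2 bit 5; 3 bits remain
Read 5: bits[21:22] width=1 -> value=1 (bin 1); offset now 22 = byte 2 bit 6; 2 bits remain
Read 6: bits[22:23] width=1 -> value=0 (bin 0); offset now 23 = byte 2 bit 7; 1 bits remain

Answer: 23 0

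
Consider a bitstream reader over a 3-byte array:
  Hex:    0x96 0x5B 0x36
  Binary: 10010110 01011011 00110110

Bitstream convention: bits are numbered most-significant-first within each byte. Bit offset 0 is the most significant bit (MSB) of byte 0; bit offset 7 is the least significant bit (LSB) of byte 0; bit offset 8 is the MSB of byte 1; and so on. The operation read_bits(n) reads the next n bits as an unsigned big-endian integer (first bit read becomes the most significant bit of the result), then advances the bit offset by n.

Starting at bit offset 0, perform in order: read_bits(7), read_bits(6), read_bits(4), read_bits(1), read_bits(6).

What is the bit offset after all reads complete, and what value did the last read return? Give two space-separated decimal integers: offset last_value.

Read 1: bits[0:7] width=7 -> value=75 (bin 1001011); offset now 7 = byte 0 bit 7; 17 bits remain
Read 2: bits[7:13] width=6 -> value=11 (bin 001011); offset now 13 = byte 1 bit 5; 11 bits remain
Read 3: bits[13:17] width=4 -> value=6 (bin 0110); offset now 17 = byte 2 bit 1; 7 bits remain
Read 4: bits[17:18] width=1 -> value=0 (bin 0); offset now 18 = byte 2 bit 2; 6 bits remain
Read 5: bits[18:24] width=6 -> value=54 (bin 110110); offset now 24 = byte 3 bit 0; 0 bits remain

Answer: 24 54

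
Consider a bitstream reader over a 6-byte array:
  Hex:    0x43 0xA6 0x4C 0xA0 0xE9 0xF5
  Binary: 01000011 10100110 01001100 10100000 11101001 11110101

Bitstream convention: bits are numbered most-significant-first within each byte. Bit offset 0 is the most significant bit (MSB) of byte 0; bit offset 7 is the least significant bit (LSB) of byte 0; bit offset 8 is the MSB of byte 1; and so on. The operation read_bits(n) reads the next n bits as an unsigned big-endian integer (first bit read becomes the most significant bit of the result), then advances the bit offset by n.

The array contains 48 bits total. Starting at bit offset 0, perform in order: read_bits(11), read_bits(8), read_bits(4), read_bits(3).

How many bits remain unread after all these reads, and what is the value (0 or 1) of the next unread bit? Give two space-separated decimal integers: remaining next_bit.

Read 1: bits[0:11] width=11 -> value=541 (bin 01000011101); offset now 11 = byte 1 bit 3; 37 bits remain
Read 2: bits[11:19] width=8 -> value=50 (bin 00110010); offset now 19 = byte 2 bit 3; 29 bits remain
Read 3: bits[19:23] width=4 -> value=6 (bin 0110); offset now 23 = byte 2 bit 7; 25 bits remain
Read 4: bits[23:26] width=3 -> value=2 (bin 010); offset now 26 = byte 3 bit 2; 22 bits remain

Answer: 22 1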